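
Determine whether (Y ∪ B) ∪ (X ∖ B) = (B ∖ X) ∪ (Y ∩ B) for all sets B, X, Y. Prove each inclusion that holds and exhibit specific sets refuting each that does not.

The sets are not equal: only the reverse inclusion holds.

(⊆) This inclusion fails. Take B = ∅, X = {1}, Y = ∅; then 1 ∈ (Y ∪ B) ∪ (X ∖ B) but 1 ∉ (B ∖ X) ∪ (Y ∩ B).

(⊇) Let x ∈ (B ∖ X) ∪ (Y ∩ B). Then either x ∈ B and x ∉ X, Y; or x ∈ B ∩ Y and x ∉ X; or x ∈ B ∩ X ∩ Y. In each case x ∈ (Y ∪ B) ∪ (X ∖ B), so (B ∖ X) ∪ (Y ∩ B) ⊆ (Y ∪ B) ∪ (X ∖ B).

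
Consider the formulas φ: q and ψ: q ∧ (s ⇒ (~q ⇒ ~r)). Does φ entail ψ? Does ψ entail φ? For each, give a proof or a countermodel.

Both implications hold.

(→) Assume the antecedent. If s is true, the antecedent forces (s = T, r = F, q = T) or (s = T, r = T, q = T), and q ∧ (s ⇒ (~q ⇒ ~r)) holds there. If s is false, the antecedent forces (s = F, r = F, q = T) or (s = F, r = T, q = T), and q ∧ (s ⇒ (~q ⇒ ~r)) holds there. Either way q ∧ (s ⇒ (~q ⇒ ~r)) holds.

(←) Assume the antecedent. If s is true, the antecedent forces (s = T, r = F, q = T) or (s = T, r = T, q = T), and q holds there. If s is false, the antecedent forces (s = F, r = F, q = T) or (s = F, r = T, q = T), and q holds there. Either way q holds.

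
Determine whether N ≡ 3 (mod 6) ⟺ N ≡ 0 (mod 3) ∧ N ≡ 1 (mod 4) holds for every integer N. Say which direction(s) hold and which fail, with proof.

Not equivalent: only (⇐) holds.

(→) This fails: N = 3 gives 3 ≡ 3 (mod 6) but 3 ≡ 3 (mod 4), so the conjunction on the right does not hold.

(←) Conversely, if N ≡ 0 (mod 3) and N ≡ 1 (mod 4), then by the Chinese remainder theorem N ≡ 9 (mod 12). Since 9 ≡ 3 (mod 6) and 6 ∣ 12, we get N ≡ 3 (mod 6).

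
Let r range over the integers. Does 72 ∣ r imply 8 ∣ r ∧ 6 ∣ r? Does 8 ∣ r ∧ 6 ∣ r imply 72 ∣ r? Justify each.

Forward direction. If 72 ∣ r, write r = 72q. Since 72 = 9·8, r = 8·(9q), so 8 ∣ r; and since 72 = 12·6, r = 6·(12q), so 6 ∣ r.

Converse. This fails: take r = 24. Both 8 ∣ 24 and 6 ∣ 24, yet 24 is not a multiple of 72 (since 24 = 0·72 + 24), so 72 ∤ 24.

Only the forward direction holds.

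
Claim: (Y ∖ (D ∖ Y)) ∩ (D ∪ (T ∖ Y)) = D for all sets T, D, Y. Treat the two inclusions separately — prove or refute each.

(⟹) Let x ∈ (Y ∖ (D ∖ Y)) ∩ (D ∪ (T ∖ Y)). Then either x ∈ D ∩ Y and x ∉ T; or x ∈ T ∩ D ∩ Y. In each case x ∈ D, so (Y ∖ (D ∖ Y)) ∩ (D ∪ (T ∖ Y)) ⊆ D.

(⟸) This inclusion fails. Take T = ∅, D = {1}, Y = ∅; then 1 ∈ D but 1 ∉ (Y ∖ (D ∖ Y)) ∩ (D ∪ (T ∖ Y)).

The sets are not equal: only the forward inclusion holds.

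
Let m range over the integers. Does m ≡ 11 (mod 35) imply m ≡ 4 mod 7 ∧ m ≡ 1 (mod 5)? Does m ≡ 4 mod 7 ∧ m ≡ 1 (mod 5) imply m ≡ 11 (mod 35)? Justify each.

(⇐) If m ≡ 4 (mod 7) and m ≡ 1 (mod 5), then by the Chinese remainder theorem m ≡ 11 (mod 35). This is exactly m ≡ 11 (mod 35).

(⇒) Suppose m ≡ 11 (mod 35); write m = 35j + 11. Since 7 ∣ 35, reducing mod 7 gives m ≡ 11 ≡ 4 (mod 7); since 5 ∣ 35, reducing mod 5 gives m ≡ 11 ≡ 1 (mod 5).

Both directions hold; the statement is true.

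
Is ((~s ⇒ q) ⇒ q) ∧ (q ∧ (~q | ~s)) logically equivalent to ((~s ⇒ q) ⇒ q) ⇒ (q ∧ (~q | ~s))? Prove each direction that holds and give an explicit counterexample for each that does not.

The forward direction holds; the converse fails.

(⟹) Assume the antecedent. If q is true, the antecedent forces (q = T, s = F), and the consequent holds there. If q is false, the antecedent cannot hold. Either way the consequent holds.

(⟸) This fails. Under q = F, s = T, the left side is false but the right side is true.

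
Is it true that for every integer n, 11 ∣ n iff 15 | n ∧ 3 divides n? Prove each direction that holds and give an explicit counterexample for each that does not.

Forward direction. This fails: take n = 11. Certainly 11 ∣ 11, but 15 ∤ 11.

Converse. This fails: take n = 15. Both 15 ∣ 15 and 3 ∣ 15, yet 15 is not a multiple of 11 (since 15 = 1·11 + 4), so 11 ∤ 15.

(⇒) fails and (⇐) fails.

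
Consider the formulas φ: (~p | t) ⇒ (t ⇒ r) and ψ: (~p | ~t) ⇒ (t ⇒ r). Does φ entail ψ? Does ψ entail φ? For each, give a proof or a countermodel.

(⇒) holds; (⇐) fails.

(⟹) Assume the antecedent. If t is true, the antecedent forces (t = T, r = T, p = F) or (t = T, r = T, p = T), and (~p | ~t) ⇒ (t ⇒ r) holds there. If t is false, (~p | ~t) ⇒ (t ⇒ r) reduces to true regardless of the other variables. Either way (~p | ~t) ⇒ (t ⇒ r) holds.

(⟸) This fails. Under t = T, r = F, p = T, the left side is false but the right side is true.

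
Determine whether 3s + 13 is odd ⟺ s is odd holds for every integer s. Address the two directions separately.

Neither direction holds.

(→) This fails: s = 0 gives 3s + 13 = 13, which is odd, but 0 is even, not odd.

(←) This also fails: s = 1 is odd, but 3s + 13 = 16 is even, not odd.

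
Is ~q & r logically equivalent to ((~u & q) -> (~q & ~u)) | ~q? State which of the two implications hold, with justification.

[⇐] This fails. Under q = F, u = F, r = F, the left side is false but the right side is true.

[⇒] Assume the antecedent. If q is true, the antecedent cannot hold. If q is false, ((~u & q) -> (~q & ~u)) | ~q reduces to true regardless of the other variables. Either way ((~u & q) -> (~q & ~u)) | ~q holds.

(⇒) holds; (⇐) fails.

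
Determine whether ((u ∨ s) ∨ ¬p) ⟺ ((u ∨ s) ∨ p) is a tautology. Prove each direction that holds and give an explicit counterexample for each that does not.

(⇒) fails and (⇐) fails.

Forward direction. This fails. Under u = F, s = F, p = F, the left side is true but the right side is false.

Converse. This fails. Under u = F, s = F, p = T, the left side is false but the right side is true.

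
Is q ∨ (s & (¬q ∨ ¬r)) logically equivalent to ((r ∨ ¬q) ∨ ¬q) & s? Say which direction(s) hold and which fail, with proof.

(⟹) This fails. Under q = T, s = F, r = F, the left side is true but the right side is false.

(⟸) Assume the antecedent. If q is true, q ∨ (s & (¬q ∨ ¬r)) reduces to true regardless of the other variables. If q is false, the antecedent forces (q = F, s = T, r = F) or (q = F, s = T, r = T), and q ∨ (s & (¬q ∨ ¬r)) holds there. Either way q ∨ (s & (¬q ∨ ¬r)) holds.

The forward direction fails; the converse holds.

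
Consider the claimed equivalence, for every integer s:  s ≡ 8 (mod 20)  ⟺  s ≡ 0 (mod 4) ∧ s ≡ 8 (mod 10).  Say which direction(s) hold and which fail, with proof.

Forward direction. Suppose s ≡ 8 (mod 20); write s = 20j + 8. Since 4 ∣ 20, reducing mod 4 gives s ≡ 8 ≡ 0 (mod 4); since 10 ∣ 20, reducing mod 10 gives s ≡ 8 (mod 10).

Converse. If s ≡ 0 (mod 4) and s ≡ 8 (mod 10), then by the Chinese remainder theorem s ≡ 8 (mod 20). This is exactly s ≡ 8 (mod 20).

Both directions hold.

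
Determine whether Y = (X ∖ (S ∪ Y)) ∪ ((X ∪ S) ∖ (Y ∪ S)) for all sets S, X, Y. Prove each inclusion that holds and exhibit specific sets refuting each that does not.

Forward inclusion. This inclusion fails. Take S = ∅, X = ∅, Y = {1}; then 1 ∈ Y but 1 ∉ (X ∖ (S ∪ Y)) ∪ ((X ∪ S) ∖ (Y ∪ S)).

Reverse inclusion. This inclusion fails. Take S = ∅, X = {1}, Y = ∅; then 1 ∈ (X ∖ (S ∪ Y)) ∪ ((X ∪ S) ∖ (Y ∪ S)) but 1 ∉ Y.

(⊆) fails and (⊇) fails.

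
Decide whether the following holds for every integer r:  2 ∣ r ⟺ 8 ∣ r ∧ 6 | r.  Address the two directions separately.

Not equivalent: only (⇐) holds.

(⟹) This fails: take r = 2. Certainly 2 ∣ 2, but 8 ∤ 2.

(⟸) Suppose 8 ∣ r and 6 ∣ r. Any common multiple of 8 and 6 is a multiple of their lcm; here lcm(8, 6) = 8·6/gcd(8, 6) = 48/2 = 24, so 24 ∣ r. Since 2 ∣ 24, it follows that 2 ∣ r.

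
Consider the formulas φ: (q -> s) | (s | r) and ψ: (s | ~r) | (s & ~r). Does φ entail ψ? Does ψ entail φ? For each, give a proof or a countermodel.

(⟹) This fails. Under s = F, r = T, q = F, the left side is true but the right side is false.

(⟸) This fails. Under s = F, r = F, q = T, the left side is false but the right side is true.

(⇒) fails and (⇐) fails.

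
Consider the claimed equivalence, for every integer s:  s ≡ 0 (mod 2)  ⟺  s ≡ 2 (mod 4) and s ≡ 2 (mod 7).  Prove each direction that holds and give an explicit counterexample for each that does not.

Only the reverse direction holds.

(⇐) If s ≡ 2 (mod 4) and s ≡ 2 (mod 7), then by the Chinese remainder theorem s ≡ 2 (mod 28). Since 2 ≡ 0 (mod 2) and 2 ∣ 28, we get s ≡ 0 (mod 2).

(⇒) This fails: s = 0 gives 0 ≡ 0 (mod 2) but 0 ≡ 0 (mod 4), so the conjunction on the right does not hold.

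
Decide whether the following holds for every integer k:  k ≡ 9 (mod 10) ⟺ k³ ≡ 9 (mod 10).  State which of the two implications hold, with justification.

Both directions hold; the statement is true.

(⇒) Suppose k ≡ 9 (mod 10). Write k = 10j + 9. Then (10j + 9)³ = 1000j³ + 2700j² + 2430j + 729 = 10(100j³ + 270j² + 243j + 72) + 9, so k³ ≡ 9 (mod 10).

(⇐) For the converse, argue contrapositively. If k ≢ 9 (mod 10), then k is congruent to one of 0, 1, 2, 3, 4, 5, 6, 7, 8 modulo 10, and these give k³ ≡ 0, 1, 8, 7, 4, 5, 6, 3, 2 respectively — never 9.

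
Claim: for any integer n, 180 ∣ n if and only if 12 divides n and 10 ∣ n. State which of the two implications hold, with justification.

Forward direction. If 180 ∣ n, write n = 180q. Since 180 = 15·12, n = 12·(15q), so 12 ∣ n; and since 180 = 18·10, n = 10·(18q), so 10 ∣ n.

Converse. This fails: take n = 60. Both 12 ∣ 60 and 10 ∣ 60, yet 60 is not a multiple of 180 (since 60 = 0·180 + 60), so 180 ∤ 60.

Only the forward direction holds.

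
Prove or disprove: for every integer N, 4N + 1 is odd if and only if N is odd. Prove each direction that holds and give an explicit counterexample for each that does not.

Converse. Suppose N is odd. Since 4 is even, 4N is even for every N, so 4N + 1 has the same parity as 1, which is odd. Hence 4N + 1 is odd.

Forward direction. This fails: take N = 0. Then 4N + 1 = 1, which is odd, yet N = 0 is even, not odd.

Not equivalent: only (⇐) holds.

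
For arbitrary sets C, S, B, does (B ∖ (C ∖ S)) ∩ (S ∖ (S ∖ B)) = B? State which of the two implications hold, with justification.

Forward inclusion. Let x ∈ (B ∖ (C ∖ S)) ∩ (S ∖ (S ∖ B)). Then either x ∈ S ∩ B and x ∉ C; or x ∈ C ∩ S ∩ B. In each case x ∈ B, so (B ∖ (C ∖ S)) ∩ (S ∖ (S ∖ B)) ⊆ B.

Reverse inclusion. This inclusion fails. Take C = ∅, S = ∅, B = {1}; then 1 ∈ B but 1 ∉ (B ∖ (C ∖ S)) ∩ (S ∖ (S ∖ B)).

The sets are not equal: only the forward inclusion holds.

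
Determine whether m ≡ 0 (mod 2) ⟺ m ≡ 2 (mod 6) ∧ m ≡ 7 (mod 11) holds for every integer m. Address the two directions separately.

(→) This fails: m = 0 gives 0 ≡ 0 (mod 2) but 0 ≡ 0 (mod 6), so the conjunction on the right does not hold.

(←) Conversely, if m ≡ 2 (mod 6) and m ≡ 7 (mod 11), then by the Chinese remainder theorem m ≡ 62 (mod 66). Since 62 ≡ 0 (mod 2) and 2 ∣ 66, we get m ≡ 0 (mod 2).

(⇒) fails; (⇐) holds.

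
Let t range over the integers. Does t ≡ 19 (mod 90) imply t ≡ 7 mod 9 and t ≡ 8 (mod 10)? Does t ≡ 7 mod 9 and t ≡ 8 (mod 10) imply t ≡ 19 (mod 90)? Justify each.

(⇒) fails and (⇐) fails.

[⇒] This fails: t = 19 gives 19 ≡ 19 (mod 90) but 19 ≡ 1 (mod 9), so the conjunction on the right does not hold.

[⇐] This fails: t = 88 satisfies both congruences on the right (88 ≡ 7 mod 9 and 88 ≡ 8 mod 10) yet 88 ≡ 88 (mod 90), not 19.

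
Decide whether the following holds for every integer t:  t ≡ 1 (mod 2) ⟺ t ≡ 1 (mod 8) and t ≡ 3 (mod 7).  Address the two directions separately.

(⟹) This fails: t = 1 gives 1 ≡ 1 (mod 2) but 1 ≡ 1 (mod 7), so the conjunction on the right does not hold.

(⟸) Conversely, if t ≡ 1 (mod 8) and t ≡ 3 (mod 7), then by the Chinese remainder theorem t ≡ 17 (mod 56). Since 17 ≡ 1 (mod 2) and 2 ∣ 56, we get t ≡ 1 (mod 2).

Only the reverse direction holds.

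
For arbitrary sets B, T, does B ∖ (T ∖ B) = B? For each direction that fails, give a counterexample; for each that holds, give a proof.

The two sets are equal.

(⊆) Let x ∈ B ∖ (T ∖ B). Then either x ∈ B and x ∉ T; or x ∈ B ∩ T. In each case x ∈ B, so B ∖ (T ∖ B) ⊆ B.

(⊇) Let x ∈ B. Then either x ∈ B and x ∉ T; or x ∈ B ∩ T. In each case x ∈ B ∖ (T ∖ B), so B ⊆ B ∖ (T ∖ B).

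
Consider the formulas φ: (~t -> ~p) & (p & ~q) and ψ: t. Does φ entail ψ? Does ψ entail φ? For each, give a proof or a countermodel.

[⇒] Assume the antecedent. If t is true, t reduces to true regardless of the other variables. If t is false, the antecedent cannot hold. Either way t holds.

[⇐] This fails. Under t = T, q = F, p = F, the left side is false but the right side is true.

The forward direction holds; the converse fails.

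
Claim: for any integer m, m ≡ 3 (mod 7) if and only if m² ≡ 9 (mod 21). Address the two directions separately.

Neither implication holds.

(⟹) This fails: take m = 10. Then 10 ≡ 3 (mod 7), but 10² = 100 ≡ 16 (mod 21), not 9.

(⟸) This fails: take m = 18. Then 18² = 324 ≡ 9 (mod 21), yet 18 ≡ 4 (mod 7), not 3.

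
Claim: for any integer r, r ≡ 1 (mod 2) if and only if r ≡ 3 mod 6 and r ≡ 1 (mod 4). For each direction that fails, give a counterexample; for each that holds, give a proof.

(→) This fails: r = 1 gives 1 ≡ 1 (mod 2) but 1 ≡ 1 (mod 6), so the conjunction on the right does not hold.

(←) Conversely, if r ≡ 3 (mod 6) and r ≡ 1 (mod 4), then by the Chinese remainder theorem r ≡ 9 (mod 12). Since 9 ≡ 1 (mod 2) and 2 ∣ 12, we get r ≡ 1 (mod 2).

The forward direction fails; the converse holds.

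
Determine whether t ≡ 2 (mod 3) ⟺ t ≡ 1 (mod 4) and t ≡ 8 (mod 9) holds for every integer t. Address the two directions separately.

Converse. If t ≡ 1 (mod 4) and t ≡ 8 (mod 9), then by the Chinese remainder theorem t ≡ 17 (mod 36). Since 17 ≡ 2 (mod 3) and 3 ∣ 36, we get t ≡ 2 (mod 3).

Forward direction. This fails: t = 32 gives 32 ≡ 2 (mod 3) but 32 ≡ 0 (mod 4), so the conjunction on the right does not hold.

(⇒) fails; (⇐) holds.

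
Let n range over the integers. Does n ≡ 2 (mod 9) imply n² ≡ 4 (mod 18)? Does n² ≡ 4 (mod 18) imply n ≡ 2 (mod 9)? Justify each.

Neither implication holds.

(⇒) This fails: take n = 11. Then 11 ≡ 2 (mod 9), but 11² = 121 ≡ 13 (mod 18), not 4.

(⇐) This fails: take n = 16. Then 16² = 256 ≡ 4 (mod 18), yet 16 ≡ 7 (mod 9), not 2.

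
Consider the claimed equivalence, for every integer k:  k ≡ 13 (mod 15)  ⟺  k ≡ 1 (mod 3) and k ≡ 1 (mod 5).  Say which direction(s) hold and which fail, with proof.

(→) This fails: k = 13 gives 13 ≡ 13 (mod 15) but 13 ≡ 3 (mod 5), so the conjunction on the right does not hold.

(←) This fails: k = 1 satisfies both congruences on the right (1 ≡ 1 mod 3 and 1 ≡ 1 mod 5) yet 1 ≡ 1 (mod 15), not 13.

(⇒) fails and (⇐) fails.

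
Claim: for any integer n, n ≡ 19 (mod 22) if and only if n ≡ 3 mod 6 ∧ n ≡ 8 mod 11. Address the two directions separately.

(←) If n ≡ 3 (mod 6) and n ≡ 8 (mod 11), then by the Chinese remainder theorem n ≡ 63 (mod 66). Since 63 ≡ 19 (mod 22) and 22 ∣ 66, we get n ≡ 19 (mod 22).

(→) This fails: n = 41 gives 41 ≡ 19 (mod 22) but 41 ≡ 5 (mod 6), so the conjunction on the right does not hold.

(⇒) fails; (⇐) holds.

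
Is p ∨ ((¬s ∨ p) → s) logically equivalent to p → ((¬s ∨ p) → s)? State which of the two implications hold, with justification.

(⇒) This fails. Under s = F, p = T, the left side is true but the right side is false.

(⇐) This fails. Under s = F, p = F, the left side is false but the right side is true.

(⇒) fails and (⇐) fails.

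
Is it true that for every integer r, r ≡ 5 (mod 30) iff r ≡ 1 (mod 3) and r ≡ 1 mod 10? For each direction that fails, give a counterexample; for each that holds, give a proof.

Forward direction. This fails: r = 5 gives 5 ≡ 5 (mod 30) but 5 ≡ 2 (mod 3), so the conjunction on the right does not hold.

Converse. This fails: r = 1 satisfies both congruences on the right (1 ≡ 1 mod 3 and 1 ≡ 1 mod 10) yet 1 ≡ 1 (mod 30), not 5.

(⇒) fails and (⇐) fails.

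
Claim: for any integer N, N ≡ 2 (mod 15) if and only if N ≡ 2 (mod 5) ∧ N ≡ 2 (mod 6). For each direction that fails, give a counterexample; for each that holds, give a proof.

(⇒) This fails: N = 17 gives 17 ≡ 2 (mod 15) but 17 ≡ 5 (mod 6), so the conjunction on the right does not hold.

(⇐) Conversely, if N ≡ 2 (mod 5) and N ≡ 2 (mod 6), then by the Chinese remainder theorem N ≡ 2 (mod 30). Since 2 ≡ 2 (mod 15) and 15 ∣ 30, we get N ≡ 2 (mod 15).

Only the reverse direction holds.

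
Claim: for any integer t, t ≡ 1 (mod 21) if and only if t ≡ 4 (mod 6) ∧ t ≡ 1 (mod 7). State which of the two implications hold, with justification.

Not equivalent: only (⇐) holds.

(⟹) This fails: t = 1 gives 1 ≡ 1 (mod 21) but 1 ≡ 1 (mod 6), so the conjunction on the right does not hold.

(⟸) Conversely, if t ≡ 4 (mod 6) and t ≡ 1 (mod 7), then by the Chinese remainder theorem t ≡ 22 (mod 42). Since 22 ≡ 1 (mod 21) and 21 ∣ 42, we get t ≡ 1 (mod 21).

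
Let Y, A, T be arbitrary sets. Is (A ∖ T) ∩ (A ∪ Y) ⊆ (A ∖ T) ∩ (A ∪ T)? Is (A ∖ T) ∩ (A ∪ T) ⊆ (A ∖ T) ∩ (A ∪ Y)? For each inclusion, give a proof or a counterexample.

The two sets are equal.

Forward inclusion. Let x ∈ (A ∖ T) ∩ (A ∪ Y). Then either x ∈ A and x ∉ Y, T; or x ∈ Y ∩ A and x ∉ T. In each case x ∈ (A ∖ T) ∩ (A ∪ T), so (A ∖ T) ∩ (A ∪ Y) ⊆ (A ∖ T) ∩ (A ∪ T).

Reverse inclusion. Let x ∈ (A ∖ T) ∩ (A ∪ T). Then either x ∈ A and x ∉ Y, T; or x ∈ Y ∩ A and x ∉ T. In each case x ∈ (A ∖ T) ∩ (A ∪ Y), so (A ∖ T) ∩ (A ∪ T) ⊆ (A ∖ T) ∩ (A ∪ Y).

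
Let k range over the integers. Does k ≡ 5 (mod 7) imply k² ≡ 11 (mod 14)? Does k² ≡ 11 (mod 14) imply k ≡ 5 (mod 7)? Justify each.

Neither implication holds.

(⟹) This fails: take k = 12. Then 12 ≡ 5 (mod 7), but 12² = 144 ≡ 4 (mod 14), not 11.

(⟸) This fails: take k = 9. Then 9² = 81 ≡ 11 (mod 14), yet 9 ≡ 2 (mod 7), not 5.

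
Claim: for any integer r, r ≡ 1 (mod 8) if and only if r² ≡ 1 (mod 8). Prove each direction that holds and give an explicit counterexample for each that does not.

(←) This fails: take r = 3. Then 3² = 9 ≡ 1 (mod 8), yet 3 ≡ 3 (mod 8), not 1.

(→) Suppose r ≡ 1 (mod 8). Write r = 8j + 1. Then (8j + 1)² = 64j² + 16j + 1 = 8(8j² + 2j) + 1, so r² ≡ 1 (mod 8).

Not equivalent: only (⇒) holds.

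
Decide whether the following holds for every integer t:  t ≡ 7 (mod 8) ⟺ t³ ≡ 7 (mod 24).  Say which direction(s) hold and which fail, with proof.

(→) This fails: take t = 15. Then 15 ≡ 7 (mod 8), but 15³ = 3375 ≡ 15 (mod 24), not 7.

(←) Conversely, the residues r modulo 24 with r³ ≡ 7 (mod 24) are exactly {7}, and each is ≡ 7 (mod 8).

Only the converse holds.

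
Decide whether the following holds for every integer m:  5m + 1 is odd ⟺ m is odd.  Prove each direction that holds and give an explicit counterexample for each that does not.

(⇒) This fails: m = 0 gives 5m + 1 = 1, which is odd, but 0 is even, not odd.

(⇐) This also fails: m = 5 is odd, but 5m + 1 = 26 is even, not odd.

Neither implication holds.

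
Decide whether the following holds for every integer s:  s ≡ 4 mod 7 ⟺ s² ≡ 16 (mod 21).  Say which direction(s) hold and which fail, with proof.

(⟹) This fails: take s = 18. Then 18 ≡ 4 (mod 7), but 18² = 324 ≡ 9 (mod 21), not 16.

(⟸) This fails: take s = 10. Then 10² = 100 ≡ 16 (mod 21), yet 10 ≡ 3 (mod 7), not 4.

Neither direction holds.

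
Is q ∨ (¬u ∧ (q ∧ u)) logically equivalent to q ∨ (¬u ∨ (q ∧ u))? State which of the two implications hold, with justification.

(⇒) holds; (⇐) fails.

(⟹) Assume the antecedent. If q is true, q ∨ (¬u ∨ (q ∧ u)) reduces to true regardless of the other variables. If q is false, the antecedent cannot hold. Either way q ∨ (¬u ∨ (q ∧ u)) holds.

(⟸) This fails. Under q = F, u = F, the left side is false but the right side is true.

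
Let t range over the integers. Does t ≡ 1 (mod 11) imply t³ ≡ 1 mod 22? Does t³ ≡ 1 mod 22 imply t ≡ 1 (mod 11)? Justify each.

(⇐) The residues r modulo 22 with r³ ≡ 1 (mod 22) are exactly {1}, and each is ≡ 1 (mod 11).

(⇒) This fails: take t = 12. Then 12 ≡ 1 (mod 11), but 12³ = 1728 ≡ 12 (mod 22), not 1.

Only the converse holds.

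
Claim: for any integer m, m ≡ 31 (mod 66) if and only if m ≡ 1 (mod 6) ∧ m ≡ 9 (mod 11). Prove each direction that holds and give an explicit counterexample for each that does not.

(⟸) If m ≡ 1 (mod 6) and m ≡ 9 (mod 11), then by the Chinese remainder theorem m ≡ 31 (mod 66). This is exactly m ≡ 31 (mod 66).

(⟹) Suppose m ≡ 31 (mod 66); write m = 66j + 31. Since 6 ∣ 66, reducing mod 6 gives m ≡ 31 ≡ 1 (mod 6); since 11 ∣ 66, reducing mod 11 gives m ≡ 31 ≡ 9 (mod 11).

Both implications hold.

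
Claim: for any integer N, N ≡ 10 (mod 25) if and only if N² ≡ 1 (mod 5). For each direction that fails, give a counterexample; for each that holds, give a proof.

Both directions fail.

(⟹) This fails: take N = 10. Then 10 ≡ 10 (mod 25), but 10² = 100 ≡ 0 (mod 5), not 1.

(⟸) This fails: take N = 1. Then 1² = 1 ≡ 1 (mod 5), yet 1 ≡ 1 (mod 25), not 10.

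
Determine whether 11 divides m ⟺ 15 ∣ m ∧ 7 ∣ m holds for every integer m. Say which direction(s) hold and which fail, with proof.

Neither implication holds.

[⇒] This fails: take m = 11. Certainly 11 ∣ 11, but 15 ∤ 11.

[⇐] This fails: take m = 105. Both 15 ∣ 105 and 7 ∣ 105, yet 105 is not a multiple of 11 (since 105 = 9·11 + 6), so 11 ∤ 105.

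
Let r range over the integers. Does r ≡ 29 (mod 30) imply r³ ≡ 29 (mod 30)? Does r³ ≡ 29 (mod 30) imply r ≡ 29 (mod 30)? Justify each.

Forward direction. Suppose r ≡ 29 (mod 30). Write r = 30j + 29. Then (30j + 29)³ = 27000j³ + 78300j² + 75690j + 24389 = 30(900j³ + 2610j² + 2523j + 812) + 29, so r³ ≡ 29 (mod 30).

Converse. Suppose r³ ≡ 29 (mod 30). The only residue r in {0, …, 29} with r³ ≡ 29 (mod 30) is r = 29, so r ≡ 29 (mod 30).

Both implications hold.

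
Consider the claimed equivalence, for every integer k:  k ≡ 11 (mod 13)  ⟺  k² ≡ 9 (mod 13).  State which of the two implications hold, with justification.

Forward direction. This fails: take k = 11. Then 11 ≡ 11 (mod 13), but 11² = 121 ≡ 4 (mod 13), not 9.

Converse. This fails: take k = 3. Then 3² = 9 ≡ 9 (mod 13), yet 3 ≡ 3 (mod 13), not 11.

Neither direction holds.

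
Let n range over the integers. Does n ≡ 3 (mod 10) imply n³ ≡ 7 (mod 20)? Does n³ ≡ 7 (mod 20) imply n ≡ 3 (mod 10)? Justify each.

Only the converse holds.

Forward direction. This fails: take n = 13. Then 13 ≡ 3 (mod 10), but 13³ = 2197 ≡ 17 (mod 20), not 7.

Converse. The residues r modulo 20 with r³ ≡ 7 (mod 20) are exactly {3}, and each is ≡ 3 (mod 10).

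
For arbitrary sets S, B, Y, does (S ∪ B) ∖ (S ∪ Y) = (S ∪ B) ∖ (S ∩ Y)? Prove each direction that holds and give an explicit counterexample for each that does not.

The sets are not equal: only the forward inclusion holds.

Forward inclusion. Let x ∈ (S ∪ B) ∖ (S ∪ Y). Then x ∈ B and x ∉ S, Y, from which x ∈ (S ∪ B) ∖ (S ∩ Y).

Reverse inclusion. This inclusion fails. Take S = {1}, B = ∅, Y = ∅; then 1 ∈ (S ∪ B) ∖ (S ∩ Y) but 1 ∉ (S ∪ B) ∖ (S ∪ Y).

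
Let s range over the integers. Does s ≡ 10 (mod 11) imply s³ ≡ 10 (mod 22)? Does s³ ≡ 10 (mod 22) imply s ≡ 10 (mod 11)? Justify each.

[⇐] The residues r modulo 22 with r³ ≡ 10 (mod 22) are exactly {10}, and each is ≡ 10 (mod 11).

[⇒] This fails: take s = 21. Then 21 ≡ 10 (mod 11), but 21³ = 9261 ≡ 21 (mod 22), not 10.

Not equivalent: only (⇐) holds.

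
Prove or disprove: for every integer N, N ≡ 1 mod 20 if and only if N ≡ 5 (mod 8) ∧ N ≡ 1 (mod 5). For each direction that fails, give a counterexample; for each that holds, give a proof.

Forward direction. This fails: N = 1 gives 1 ≡ 1 (mod 20) but 1 ≡ 1 (mod 8), so the conjunction on the right does not hold.

Converse. If N ≡ 5 (mod 8) and N ≡ 1 (mod 5), then by the Chinese remainder theorem N ≡ 21 (mod 40). Since 21 ≡ 1 (mod 20) and 20 ∣ 40, we get N ≡ 1 (mod 20).

Not equivalent: only (⇐) holds.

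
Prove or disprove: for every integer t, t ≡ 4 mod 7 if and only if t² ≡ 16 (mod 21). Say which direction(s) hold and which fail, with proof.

(→) This fails: take t = 18. Then 18 ≡ 4 (mod 7), but 18² = 324 ≡ 9 (mod 21), not 16.

(←) This fails: take t = 10. Then 10² = 100 ≡ 16 (mod 21), yet 10 ≡ 3 (mod 7), not 4.

Neither implication holds.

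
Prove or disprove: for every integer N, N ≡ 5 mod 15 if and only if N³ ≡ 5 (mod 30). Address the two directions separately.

Forward direction. This fails: take N = 20. Then 20 ≡ 5 (mod 15), but 20³ = 8000 ≡ 20 (mod 30), not 5.

Converse. The residues r modulo 30 with r³ ≡ 5 (mod 30) are exactly {5}, and each is ≡ 5 (mod 15).

(⇒) fails; (⇐) holds.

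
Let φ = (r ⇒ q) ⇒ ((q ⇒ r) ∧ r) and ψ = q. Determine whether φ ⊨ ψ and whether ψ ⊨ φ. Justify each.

(⇒) This fails. Under q = F, r = T, the left side is true but the right side is false.

(⇐) This fails. Under q = T, r = F, the left side is false but the right side is true.

Both directions fail.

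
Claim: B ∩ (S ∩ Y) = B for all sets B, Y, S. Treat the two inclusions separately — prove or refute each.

(⊆) Let x ∈ B ∩ (S ∩ Y). Then x ∈ B ∩ Y ∩ S, from which x ∈ B.

(⊇) This inclusion fails. Take B = {1}, Y = ∅, S = ∅; then 1 ∈ B but 1 ∉ B ∩ (S ∩ Y).

(⊆) holds; (⊇) fails.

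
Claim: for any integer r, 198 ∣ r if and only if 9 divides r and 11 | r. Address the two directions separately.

Only the forward implication holds.

(⟸) This fails: take r = 99. Both 9 ∣ 99 and 11 ∣ 99, yet 99 is not a multiple of 198 (since 99 = 0·198 + 99), so 198 ∤ 99.

(⟹) If 198 ∣ r, write r = 198q. Since 198 = 22·9, r = 9·(22q), so 9 ∣ r; and since 198 = 18·11, r = 11·(18q), so 11 ∣ r.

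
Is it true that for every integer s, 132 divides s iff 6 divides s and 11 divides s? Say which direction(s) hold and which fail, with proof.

Only the forward implication holds.

[⇒] If 132 ∣ s, write s = 132q. Since 132 = 22·6, s = 6·(22q), so 6 ∣ s; and since 132 = 12·11, s = 11·(12q), so 11 ∣ s.

[⇐] This fails: take s = 66. Both 6 ∣ 66 and 11 ∣ 66, yet 66 is not a multiple of 132 (since 66 = 0·132 + 66), so 132 ∤ 66.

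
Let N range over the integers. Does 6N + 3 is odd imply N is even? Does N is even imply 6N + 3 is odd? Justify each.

[⇒] This fails: take N = 3. Then 6N + 3 = 21, which is odd, yet N = 3 is odd, not even.

[⇐] Suppose N is even. Since 6 is even, 6N is even for every N, so 6N + 3 has the same parity as 3, which is odd. Hence 6N + 3 is odd.

Only the converse holds.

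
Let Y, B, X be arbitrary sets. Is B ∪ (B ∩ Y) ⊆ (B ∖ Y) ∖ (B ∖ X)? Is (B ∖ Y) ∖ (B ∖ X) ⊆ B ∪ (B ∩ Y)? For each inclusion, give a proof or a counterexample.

(⊆) This inclusion fails. Take Y = ∅, B = {1}, X = ∅; then 1 ∈ B ∪ (B ∩ Y) but 1 ∉ (B ∖ Y) ∖ (B ∖ X).

(⊇) Let x ∈ (B ∖ Y) ∖ (B ∖ X). Then x ∈ B ∩ X and x ∉ Y, from which x ∈ B ∪ (B ∩ Y).

(⊆) fails; (⊇) holds.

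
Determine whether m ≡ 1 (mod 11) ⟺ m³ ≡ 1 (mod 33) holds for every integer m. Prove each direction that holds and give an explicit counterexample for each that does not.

[⇒] This fails: take m = 12. Then 12 ≡ 1 (mod 11), but 12³ = 1728 ≡ 12 (mod 33), not 1.

[⇐] Conversely, the residues r modulo 33 with r³ ≡ 1 (mod 33) are exactly {1}, and each is ≡ 1 (mod 11).

(⇒) fails; (⇐) holds.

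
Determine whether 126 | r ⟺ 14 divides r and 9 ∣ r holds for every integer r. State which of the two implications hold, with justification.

Both directions hold.

(⟹) If 126 ∣ r, write r = 126q. Since 126 = 9·14, r = 14·(9q), so 14 ∣ r; and since 126 = 14·9, r = 9·(14q), so 9 ∣ r.

(⟸) Suppose 14 ∣ r and 9 ∣ r. Any common multiple of 14 and 9 is a multiple of their lcm; here gcd(14, 9) = 1, so lcm(14, 9) = 14·9 = 126, so 126 ∣ r.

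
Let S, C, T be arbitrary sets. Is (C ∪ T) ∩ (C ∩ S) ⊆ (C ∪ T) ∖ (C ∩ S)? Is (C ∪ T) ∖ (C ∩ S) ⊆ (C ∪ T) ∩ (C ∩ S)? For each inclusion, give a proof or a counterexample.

(⊆) This inclusion fails. Take S = {1}, C = {1}, T = ∅; then 1 ∈ (C ∪ T) ∩ (C ∩ S) but 1 ∉ (C ∪ T) ∖ (C ∩ S).

(⊇) This inclusion fails. Take S = ∅, C = {1}, T = ∅; then 1 ∈ (C ∪ T) ∖ (C ∩ S) but 1 ∉ (C ∪ T) ∩ (C ∩ S).

Both inclusions fail.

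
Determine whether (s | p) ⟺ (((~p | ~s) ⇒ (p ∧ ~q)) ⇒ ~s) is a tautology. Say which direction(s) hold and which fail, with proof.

Neither implication holds.

(→) This fails. Under s = T, p = T, q = F, the left side is true but the right side is false.

(←) This fails. Under s = F, p = F, q = F, the left side is false but the right side is true.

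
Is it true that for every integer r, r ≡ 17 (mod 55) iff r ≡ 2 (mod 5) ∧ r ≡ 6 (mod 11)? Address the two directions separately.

Equivalent; both directions hold.

(⟹) Suppose r ≡ 17 (mod 55); write r = 55j + 17. Since 5 ∣ 55, reducing mod 5 gives r ≡ 17 ≡ 2 (mod 5); since 11 ∣ 55, reducing mod 11 gives r ≡ 17 ≡ 6 (mod 11).

(⟸) Conversely, if r ≡ 2 (mod 5) and r ≡ 6 (mod 11), then by the Chinese remainder theorem r ≡ 17 (mod 55). This is exactly r ≡ 17 (mod 55).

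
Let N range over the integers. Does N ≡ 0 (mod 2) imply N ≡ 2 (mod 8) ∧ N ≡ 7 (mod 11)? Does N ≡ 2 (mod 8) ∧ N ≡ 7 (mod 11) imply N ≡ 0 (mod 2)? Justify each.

Not equivalent: only (⇐) holds.

Forward direction. This fails: N = 0 gives 0 ≡ 0 (mod 2) but 0 ≡ 0 (mod 8), so the conjunction on the right does not hold.

Converse. If N ≡ 2 (mod 8) and N ≡ 7 (mod 11), then by the Chinese remainder theorem N ≡ 18 (mod 88). Since 18 ≡ 0 (mod 2) and 2 ∣ 88, we get N ≡ 0 (mod 2).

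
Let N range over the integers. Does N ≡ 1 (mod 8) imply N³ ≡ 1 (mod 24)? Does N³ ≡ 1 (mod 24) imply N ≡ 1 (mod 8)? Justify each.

Only the reverse direction holds.

(→) This fails: take N = 9. Then 9 ≡ 1 (mod 8), but 9³ = 729 ≡ 9 (mod 24), not 1.

(←) Conversely, the residues r modulo 24 with r³ ≡ 1 (mod 24) are exactly {1}, and each is ≡ 1 (mod 8).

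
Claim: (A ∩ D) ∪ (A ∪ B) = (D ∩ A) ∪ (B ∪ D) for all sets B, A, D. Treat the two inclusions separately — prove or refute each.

Neither inclusion holds.

Forward inclusion. This inclusion fails. Take B = ∅, A = {1}, D = ∅; then 1 ∈ (A ∩ D) ∪ (A ∪ B) but 1 ∉ (D ∩ A) ∪ (B ∪ D).

Reverse inclusion. This inclusion fails. Take B = ∅, A = ∅, D = {1}; then 1 ∈ (D ∩ A) ∪ (B ∪ D) but 1 ∉ (A ∩ D) ∪ (A ∪ B).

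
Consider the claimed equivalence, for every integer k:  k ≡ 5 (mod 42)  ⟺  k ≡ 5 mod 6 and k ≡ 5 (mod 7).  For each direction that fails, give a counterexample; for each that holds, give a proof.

Both directions hold; the statement is true.

(→) Suppose k ≡ 5 (mod 42); write k = 42j + 5. Since 6 ∣ 42, reducing mod 6 gives k ≡ 5 (mod 6); since 7 ∣ 42, reducing mod 7 gives k ≡ 5 (mod 7).

(←) Conversely, if k ≡ 5 (mod 6) and k ≡ 5 (mod 7), then by the Chinese remainder theorem k ≡ 5 (mod 42). This is exactly k ≡ 5 (mod 42).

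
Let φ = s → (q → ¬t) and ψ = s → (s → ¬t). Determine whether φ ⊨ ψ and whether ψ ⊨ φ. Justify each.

Not equivalent: only (⇐) holds.

[⇒] This fails. Under q = F, s = T, t = T, the left side is true but the right side is false.

[⇐] Assume the antecedent. If s is true, the antecedent forces (q = F, s = T, t = F) or (q = T, s = T, t = F), and s → (q → ¬t) holds there. If s is false, s → (q → ¬t) reduces to true regardless of the other variables. Either way s → (q → ¬t) holds.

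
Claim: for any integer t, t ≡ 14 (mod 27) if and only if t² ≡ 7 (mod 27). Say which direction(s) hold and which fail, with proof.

The forward direction holds; the converse fails.

(⇒) Suppose t ≡ 14 (mod 27). Write t = 27j + 14. Then (27j + 14)² = 729j² + 756j + 196 = 27(27j² + 28j + 7) + 7, so t² ≡ 7 (mod 27).

(⇐) This fails: take t = 13. Then 13² = 169 ≡ 7 (mod 27), yet 13 ≡ 13 (mod 27), not 14.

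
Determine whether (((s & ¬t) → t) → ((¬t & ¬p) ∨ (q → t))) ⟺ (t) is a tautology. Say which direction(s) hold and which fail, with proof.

Not equivalent: only (⇐) holds.

[⇒] This fails. Under p = F, q = F, s = F, t = F, the left side is true but the right side is false.

[⇐] Assume the antecedent. If t is true, the consequent reduces to true regardless of the other variables. If t is false, the antecedent cannot hold. Either way the consequent holds.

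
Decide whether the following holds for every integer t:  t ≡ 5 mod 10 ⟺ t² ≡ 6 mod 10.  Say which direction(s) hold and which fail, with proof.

Forward direction. This fails: take t = 5. Then 5 ≡ 5 (mod 10), but 5² = 25 ≡ 5 (mod 10), not 6.

Converse. This fails: take t = 4. Then 4² = 16 ≡ 6 (mod 10), yet 4 ≡ 4 (mod 10), not 5.

Neither implication holds.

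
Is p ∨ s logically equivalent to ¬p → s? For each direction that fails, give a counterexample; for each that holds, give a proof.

Both implications hold.

(⟹) Assume the antecedent. If p is true, ¬p → s reduces to true regardless of the other variables. If p is false, the antecedent forces (p = F, s = T), and ¬p → s holds there. Either way ¬p → s holds.

(⟸) Assume the antecedent. If p is true, p ∨ s reduces to true regardless of the other variables. If p is false, the antecedent forces (p = F, s = T), and p ∨ s holds there. Either way p ∨ s holds.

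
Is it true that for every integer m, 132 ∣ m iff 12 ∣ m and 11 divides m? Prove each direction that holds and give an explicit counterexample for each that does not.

(→) If 132 ∣ m, write m = 132q. Since 132 = 11·12, m = 12·(11q), so 12 ∣ m; and since 132 = 12·11, m = 11·(12q), so 11 ∣ m.

(←) Suppose 12 ∣ m and 11 ∣ m. Any common multiple of 12 and 11 is a multiple of their lcm; here gcd(12, 11) = 1, so lcm(12, 11) = 12·11 = 132, so 132 ∣ m.

Both implications hold.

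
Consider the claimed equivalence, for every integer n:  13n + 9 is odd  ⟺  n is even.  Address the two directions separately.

Equivalent; both directions hold.

(→) Suppose 13n + 9 is odd. Since 13 is odd, 13n and n have the same parity, so 13n + 9 ≡ n + 9 (mod 2). As 9 is odd, 13n + 9 is odd exactly when n is even. Thus n is even.

(←) Conversely, suppose n is even; write n = 2j. Then 13n + 9 = 13·(2j) + 9 = 2·13j + 9, which is odd.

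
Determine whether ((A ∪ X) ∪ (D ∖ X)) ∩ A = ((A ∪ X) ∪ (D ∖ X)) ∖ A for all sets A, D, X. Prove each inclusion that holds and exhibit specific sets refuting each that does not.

Neither inclusion holds.

(⊆) This inclusion fails. Take A = {1}, D = ∅, X = ∅; then 1 ∈ ((A ∪ X) ∪ (D ∖ X)) ∩ A but 1 ∉ ((A ∪ X) ∪ (D ∖ X)) ∖ A.

(⊇) This inclusion fails. Take A = ∅, D = {1}, X = ∅; then 1 ∈ ((A ∪ X) ∪ (D ∖ X)) ∖ A but 1 ∉ ((A ∪ X) ∪ (D ∖ X)) ∩ A.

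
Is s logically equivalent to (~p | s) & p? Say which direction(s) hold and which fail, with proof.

(→) This fails. Under s = T, p = F, the left side is true but the right side is false.

(←) Assume the antecedent. If s is true, s reduces to true regardless of the other variables. If s is false, the antecedent cannot hold. Either way s holds.

Only the reverse direction holds.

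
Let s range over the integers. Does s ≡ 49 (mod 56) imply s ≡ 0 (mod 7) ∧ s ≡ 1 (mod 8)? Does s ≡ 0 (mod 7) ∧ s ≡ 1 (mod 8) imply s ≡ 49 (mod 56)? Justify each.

Equivalent; both directions hold.

Forward direction. Suppose s ≡ 49 (mod 56); write s = 56j + 49. Since 7 ∣ 56, reducing mod 7 gives s ≡ 49 ≡ 0 (mod 7); since 8 ∣ 56, reducing mod 8 gives s ≡ 49 ≡ 1 (mod 8).

Converse. If s ≡ 0 (mod 7) and s ≡ 1 (mod 8), then by the Chinese remainder theorem s ≡ 49 (mod 56). This is exactly s ≡ 49 (mod 56).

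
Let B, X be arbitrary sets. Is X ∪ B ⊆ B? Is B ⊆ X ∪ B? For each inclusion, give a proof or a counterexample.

Forward inclusion. This inclusion fails. Take B = ∅, X = {1}; then 1 ∈ X ∪ B but 1 ∉ B.

Reverse inclusion. Let x ∈ B. Then either x ∈ B and x ∉ X; or x ∈ B ∩ X. In each case x ∈ X ∪ B, so B ⊆ X ∪ B.

Only the reverse inclusion holds.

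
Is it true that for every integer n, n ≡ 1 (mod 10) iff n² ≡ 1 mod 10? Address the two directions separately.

[⇒] Suppose n ≡ 1 (mod 10). Write n = 10j + 1. Then (10j + 1)² = 100j² + 20j + 1 = 10(10j² + 2j) + 1, so n² ≡ 1 (mod 10).

[⇐] This fails: take n = 9. Then 9² = 81 ≡ 1 (mod 10), yet 9 ≡ 9 (mod 10), not 1.

Only the forward implication holds.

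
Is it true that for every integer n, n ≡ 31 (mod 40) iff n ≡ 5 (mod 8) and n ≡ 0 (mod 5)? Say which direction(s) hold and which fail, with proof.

[⇒] This fails: n = 31 gives 31 ≡ 31 (mod 40) but 31 ≡ 7 (mod 8), so the conjunction on the right does not hold.

[⇐] This fails: n = 5 satisfies both congruences on the right (5 ≡ 5 mod 8 and 5 ≡ 0 mod 5) yet 5 ≡ 5 (mod 40), not 31.

Both directions fail.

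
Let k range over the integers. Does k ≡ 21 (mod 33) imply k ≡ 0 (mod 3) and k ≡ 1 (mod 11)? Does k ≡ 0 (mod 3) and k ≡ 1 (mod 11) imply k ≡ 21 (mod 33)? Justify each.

[⇒] This fails: k = 21 gives 21 ≡ 21 (mod 33) but 21 ≡ 10 (mod 11), so the conjunction on the right does not hold.

[⇐] This fails: k = 12 satisfies both congruences on the right (12 ≡ 0 mod 3 and 12 ≡ 1 mod 11) yet 12 ≡ 12 (mod 33), not 21.

Neither direction holds.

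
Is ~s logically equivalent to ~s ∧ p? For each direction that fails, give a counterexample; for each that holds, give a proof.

Forward direction. This fails. Under s = F, p = F, the left side is true but the right side is false.

Converse. Assume the antecedent. If s is true, the antecedent cannot hold. If s is false, ~s reduces to true regardless of the other variables. Either way ~s holds.

(⇒) fails; (⇐) holds.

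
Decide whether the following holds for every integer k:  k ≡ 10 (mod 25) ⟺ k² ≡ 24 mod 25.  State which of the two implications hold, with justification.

(⟹) This fails: take k = 10. Then 10 ≡ 10 (mod 25), but 10² = 100 ≡ 0 (mod 25), not 24.

(⟸) This fails: take k = 7. Then 7² = 49 ≡ 24 (mod 25), yet 7 ≡ 7 (mod 25), not 10.

Both directions fail.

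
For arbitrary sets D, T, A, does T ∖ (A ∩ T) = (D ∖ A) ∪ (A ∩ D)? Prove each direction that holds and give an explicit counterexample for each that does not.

Neither inclusion holds.

Forward inclusion. This inclusion fails. Take D = ∅, T = {1}, A = ∅; then 1 ∈ T ∖ (A ∩ T) but 1 ∉ (D ∖ A) ∪ (A ∩ D).

Reverse inclusion. This inclusion fails. Take D = {1}, T = ∅, A = ∅; then 1 ∈ (D ∖ A) ∪ (A ∩ D) but 1 ∉ T ∖ (A ∩ T).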